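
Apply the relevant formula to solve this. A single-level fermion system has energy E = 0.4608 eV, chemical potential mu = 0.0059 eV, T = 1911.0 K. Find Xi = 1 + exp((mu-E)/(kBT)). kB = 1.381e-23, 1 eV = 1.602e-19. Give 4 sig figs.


Step 1: (mu - E) = 0.0059 - 0.4608 = -0.4549 eV
Step 2: x = (mu-E)*eV/(kB*T) = -0.4549*1.602e-19/(1.381e-23*1911.0) = -2.761
Step 3: exp(x) = 0.06321
Step 4: Xi = 1 + 0.06321 = 1.063

1.063


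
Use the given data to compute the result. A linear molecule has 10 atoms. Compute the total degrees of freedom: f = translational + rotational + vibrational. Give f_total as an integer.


Step 1: Translational DOF = 3
Step 2: Rotational DOF (linear) = 2
Step 3: Vibrational DOF = 3*10 - 5 = 25
Step 4: Total = 3 + 2 + 25 = 30

30


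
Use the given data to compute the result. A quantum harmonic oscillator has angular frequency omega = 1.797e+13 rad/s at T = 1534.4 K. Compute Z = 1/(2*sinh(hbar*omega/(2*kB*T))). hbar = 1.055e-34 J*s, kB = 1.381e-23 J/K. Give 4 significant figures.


Step 1: Compute x = hbar*omega/(kB*T) = 1.055e-34*1.797e+13/(1.381e-23*1534.4) = 0.08947
Step 2: x/2 = 0.04473
Step 3: sinh(x/2) = 0.04475
Step 4: Z = 1/(2*0.04475) = 11.17

11.17


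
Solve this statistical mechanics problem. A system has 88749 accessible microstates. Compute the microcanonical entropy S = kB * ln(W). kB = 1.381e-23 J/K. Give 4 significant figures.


Step 1: ln(W) = ln(88749) = 11.39
Step 2: S = kB * ln(W) = 1.381e-23 * 11.39
Step 3: S = 1.573e-22 J/K

1.573e-22


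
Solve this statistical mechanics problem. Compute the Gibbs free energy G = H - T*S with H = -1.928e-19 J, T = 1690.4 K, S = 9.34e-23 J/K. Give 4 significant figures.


Step 1: T*S = 1690.4 * 9.34e-23 = 1.579e-19 J
Step 2: G = H - T*S = -1.928e-19 - 1.579e-19
Step 3: G = -3.507e-19 J

-3.507e-19


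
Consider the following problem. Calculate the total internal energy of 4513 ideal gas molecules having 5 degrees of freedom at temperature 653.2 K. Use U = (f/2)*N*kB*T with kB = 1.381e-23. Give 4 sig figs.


Step 1: f/2 = 5/2 = 2.5
Step 2: N*kB*T = 4513*1.381e-23*653.2 = 4.071e-17
Step 3: U = 2.5 * 4.071e-17 = 1.018e-16 J

1.018e-16


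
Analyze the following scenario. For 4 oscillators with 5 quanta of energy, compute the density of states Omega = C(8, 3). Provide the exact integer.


Step 1: Use binomial coefficient C(8, 3)
Step 2: Numerator = 8! / 5!
Step 3: Denominator = 3!
Step 4: Omega = 56

56


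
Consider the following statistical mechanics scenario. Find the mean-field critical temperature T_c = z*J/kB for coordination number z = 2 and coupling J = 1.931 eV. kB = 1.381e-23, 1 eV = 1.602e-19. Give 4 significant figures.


Step 1: z*J = 2*1.931 = 3.862 eV
Step 2: Convert to Joules: 3.862*1.602e-19 = 6.187e-19 J
Step 3: T_c = 6.187e-19 / 1.381e-23 = 4.48e+04 K

4.48e+04


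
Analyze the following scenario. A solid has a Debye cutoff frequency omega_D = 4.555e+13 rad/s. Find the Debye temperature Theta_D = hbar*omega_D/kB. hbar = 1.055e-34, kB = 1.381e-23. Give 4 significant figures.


Step 1: hbar*omega_D = 1.055e-34 * 4.555e+13 = 4.806e-21 J
Step 2: Theta_D = 4.806e-21 / 1.381e-23
Step 3: Theta_D = 348 K

348


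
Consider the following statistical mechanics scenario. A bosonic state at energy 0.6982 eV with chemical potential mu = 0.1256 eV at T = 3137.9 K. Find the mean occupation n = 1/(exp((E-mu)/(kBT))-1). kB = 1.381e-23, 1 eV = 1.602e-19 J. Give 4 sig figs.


Step 1: (E - mu) = 0.5726 eV
Step 2: x = (E-mu)*eV/(kB*T) = 0.5726*1.602e-19/(1.381e-23*3137.9) = 2.117
Step 3: exp(x) = 8.305
Step 4: n = 1/(exp(x)-1) = 0.1369

0.1369


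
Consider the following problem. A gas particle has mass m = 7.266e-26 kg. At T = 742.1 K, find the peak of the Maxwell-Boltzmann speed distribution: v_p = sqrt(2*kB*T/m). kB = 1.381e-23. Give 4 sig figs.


Step 1: Numerator = 2*kB*T = 2*1.381e-23*742.1 = 2.05e-20
Step 2: Ratio = 2.05e-20 / 7.266e-26 = 2.821e+05
Step 3: v_p = sqrt(2.821e+05) = 531.1 m/s

531.1


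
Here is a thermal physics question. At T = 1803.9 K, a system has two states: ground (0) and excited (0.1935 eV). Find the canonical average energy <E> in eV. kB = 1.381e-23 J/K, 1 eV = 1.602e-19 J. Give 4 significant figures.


Step 1: beta*E = 0.1935*1.602e-19/(1.381e-23*1803.9) = 1.244
Step 2: exp(-beta*E) = 0.2881
Step 3: <E> = 0.1935*0.2881/(1+0.2881) = 0.04328 eV

0.04328


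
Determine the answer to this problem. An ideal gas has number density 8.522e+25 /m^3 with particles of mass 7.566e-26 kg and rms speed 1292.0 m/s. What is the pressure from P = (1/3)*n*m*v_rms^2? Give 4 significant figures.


Step 1: v_rms^2 = 1292.0^2 = 1.669e+06
Step 2: n*m = 8.522e+25*7.566e-26 = 6.448
Step 3: P = (1/3)*6.448*1.669e+06 = 3.588e+06 Pa

3.588e+06


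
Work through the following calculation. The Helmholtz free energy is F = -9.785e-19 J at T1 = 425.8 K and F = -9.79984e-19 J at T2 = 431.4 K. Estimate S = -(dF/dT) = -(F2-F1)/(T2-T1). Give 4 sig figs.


Step 1: dF = F2 - F1 = -9.79984e-19 - (-9.785e-19) = -1.484e-21 J
Step 2: dT = T2 - T1 = 431.4 - 425.8 = 5.6 K
Step 3: S = -dF/dT = -(-1.484e-21)/5.6 = 2.65e-22 J/K

2.65e-22


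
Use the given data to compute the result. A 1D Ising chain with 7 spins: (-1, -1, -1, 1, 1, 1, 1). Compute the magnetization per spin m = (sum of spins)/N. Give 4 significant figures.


Step 1: Count up spins (+1): 4, down spins (-1): 3
Step 2: Total magnetization M = 4 - 3 = 1
Step 3: m = M/N = 1/7 = 0.1429

0.1429


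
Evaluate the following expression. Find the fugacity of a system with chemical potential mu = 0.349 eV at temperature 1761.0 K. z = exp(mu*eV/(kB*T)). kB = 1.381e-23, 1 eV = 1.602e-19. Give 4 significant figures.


Step 1: Convert mu to Joules: 0.349*1.602e-19 = 5.591e-20 J
Step 2: kB*T = 1.381e-23*1761.0 = 2.432e-20 J
Step 3: mu/(kB*T) = 2.299
Step 4: z = exp(2.299) = 9.964

9.964


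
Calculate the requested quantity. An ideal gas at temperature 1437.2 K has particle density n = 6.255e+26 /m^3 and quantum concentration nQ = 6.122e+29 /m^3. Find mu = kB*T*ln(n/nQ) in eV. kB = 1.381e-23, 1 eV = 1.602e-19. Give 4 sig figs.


Step 1: n/nQ = 6.255e+26/6.122e+29 = 0.001022
Step 2: ln(n/nQ) = -6.886
Step 3: mu = kB*T*ln(n/nQ) = 1.985e-20*-6.886 = -1.367e-19 J
Step 4: Convert to eV: -1.367e-19/1.602e-19 = -0.8532 eV

-0.8532


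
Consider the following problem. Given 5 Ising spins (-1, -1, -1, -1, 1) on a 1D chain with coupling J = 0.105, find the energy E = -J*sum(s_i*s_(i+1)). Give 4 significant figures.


Step 1: Nearest-neighbor products: 1, 1, 1, -1
Step 2: Sum of products = 2
Step 3: E = -0.105 * 2 = -0.21

-0.21


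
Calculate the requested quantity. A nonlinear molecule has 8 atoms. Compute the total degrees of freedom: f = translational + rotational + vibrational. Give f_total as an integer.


Step 1: Translational DOF = 3
Step 2: Rotational DOF (nonlinear) = 3
Step 3: Vibrational DOF = 3*8 - 6 = 18
Step 4: Total = 3 + 3 + 18 = 24

24


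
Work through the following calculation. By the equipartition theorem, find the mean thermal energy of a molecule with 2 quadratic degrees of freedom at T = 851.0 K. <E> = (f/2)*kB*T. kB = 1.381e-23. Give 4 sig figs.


Step 1: f/2 = 2/2 = 1
Step 2: kB*T = 1.381e-23 * 851.0 = 1.175e-20
Step 3: <E> = 1 * 1.175e-20 = 1.175e-20 J

1.175e-20


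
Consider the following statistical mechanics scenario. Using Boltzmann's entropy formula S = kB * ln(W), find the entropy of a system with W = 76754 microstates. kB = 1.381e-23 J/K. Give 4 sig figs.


Step 1: ln(W) = ln(76754) = 11.25
Step 2: S = kB * ln(W) = 1.381e-23 * 11.25
Step 3: S = 1.553e-22 J/K

1.553e-22


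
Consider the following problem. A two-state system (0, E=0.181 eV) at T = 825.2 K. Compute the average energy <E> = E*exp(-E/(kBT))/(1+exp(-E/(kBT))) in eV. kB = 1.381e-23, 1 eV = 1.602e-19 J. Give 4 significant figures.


Step 1: beta*E = 0.181*1.602e-19/(1.381e-23*825.2) = 2.544
Step 2: exp(-beta*E) = 0.07852
Step 3: <E> = 0.181*0.07852/(1+0.07852) = 0.01318 eV

0.01318


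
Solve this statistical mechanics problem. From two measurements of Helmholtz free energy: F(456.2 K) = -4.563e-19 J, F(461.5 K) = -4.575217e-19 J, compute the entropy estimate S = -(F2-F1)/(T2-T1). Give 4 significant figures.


Step 1: dF = F2 - F1 = -4.575217e-19 - (-4.563e-19) = -1.2217e-21 J
Step 2: dT = T2 - T1 = 461.5 - 456.2 = 5.3 K
Step 3: S = -dF/dT = -(-1.2217e-21)/5.3 = 2.305e-22 J/K

2.305e-22


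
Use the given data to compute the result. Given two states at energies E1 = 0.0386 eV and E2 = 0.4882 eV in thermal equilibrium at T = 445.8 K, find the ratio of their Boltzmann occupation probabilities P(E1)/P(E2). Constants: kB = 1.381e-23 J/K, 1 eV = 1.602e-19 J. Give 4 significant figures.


Step 1: Compute energy difference dE = E1 - E2 = 0.0386 - 0.4882 = -0.4496 eV
Step 2: Convert to Joules: dE_J = -0.4496 * 1.602e-19 = -7.203e-20 J
Step 3: Compute exponent = -dE_J / (kB * T) = -(-7.203e-20) / (1.381e-23 * 445.8) = 11.7
Step 4: P(E1)/P(E2) = exp(11.7) = 1.205e+05

1.205e+05


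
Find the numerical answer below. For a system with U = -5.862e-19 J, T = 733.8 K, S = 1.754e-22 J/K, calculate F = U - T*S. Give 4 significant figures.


Step 1: T*S = 733.8 * 1.754e-22 = 1.287e-19 J
Step 2: F = U - T*S = -5.862e-19 - 1.287e-19
Step 3: F = -7.149e-19 J

-7.149e-19


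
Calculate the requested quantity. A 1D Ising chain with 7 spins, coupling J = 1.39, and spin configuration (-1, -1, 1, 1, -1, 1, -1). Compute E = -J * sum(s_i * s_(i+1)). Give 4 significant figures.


Step 1: Nearest-neighbor products: 1, -1, 1, -1, -1, -1
Step 2: Sum of products = -2
Step 3: E = -1.39 * -2 = 2.78

2.78


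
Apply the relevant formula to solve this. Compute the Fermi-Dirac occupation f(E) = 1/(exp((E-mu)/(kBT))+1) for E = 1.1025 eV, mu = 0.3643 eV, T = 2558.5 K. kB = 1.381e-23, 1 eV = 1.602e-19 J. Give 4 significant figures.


Step 1: (E - mu) = 1.1025 - 0.3643 = 0.7382 eV
Step 2: Convert: (E-mu)*eV = 1.183e-19 J
Step 3: x = (E-mu)*eV/(kB*T) = 3.347
Step 4: f = 1/(exp(3.347)+1) = 0.03399

0.03399


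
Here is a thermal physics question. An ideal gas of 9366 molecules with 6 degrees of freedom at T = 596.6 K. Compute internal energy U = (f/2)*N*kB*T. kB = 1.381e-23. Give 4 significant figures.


Step 1: f/2 = 6/2 = 3.0
Step 2: N*kB*T = 9366*1.381e-23*596.6 = 7.717e-17
Step 3: U = 3.0 * 7.717e-17 = 2.315e-16 J

2.315e-16


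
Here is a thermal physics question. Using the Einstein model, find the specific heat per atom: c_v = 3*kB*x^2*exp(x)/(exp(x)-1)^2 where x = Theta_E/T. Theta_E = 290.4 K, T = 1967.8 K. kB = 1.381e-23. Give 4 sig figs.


Step 1: x = Theta_E/T = 290.4/1967.8 = 0.1476
Step 2: x^2 = 0.02178
Step 3: exp(x) = 1.159
Step 4: c_v = 3*1.381e-23*0.02178*1.159/(1.159-1)^2 = 4.135e-23

4.135e-23


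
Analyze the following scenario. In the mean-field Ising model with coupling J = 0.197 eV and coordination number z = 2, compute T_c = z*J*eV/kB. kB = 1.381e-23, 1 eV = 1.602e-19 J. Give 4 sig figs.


Step 1: z*J = 2*0.197 = 0.394 eV
Step 2: Convert to Joules: 0.394*1.602e-19 = 6.312e-20 J
Step 3: T_c = 6.312e-20 / 1.381e-23 = 4571 K

4571


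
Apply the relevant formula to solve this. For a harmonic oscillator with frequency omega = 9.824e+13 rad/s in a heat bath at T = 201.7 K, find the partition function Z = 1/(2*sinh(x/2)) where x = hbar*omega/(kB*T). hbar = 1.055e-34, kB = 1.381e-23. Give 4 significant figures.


Step 1: Compute x = hbar*omega/(kB*T) = 1.055e-34*9.824e+13/(1.381e-23*201.7) = 3.721
Step 2: x/2 = 1.86
Step 3: sinh(x/2) = 3.135
Step 4: Z = 1/(2*3.135) = 0.1595

0.1595


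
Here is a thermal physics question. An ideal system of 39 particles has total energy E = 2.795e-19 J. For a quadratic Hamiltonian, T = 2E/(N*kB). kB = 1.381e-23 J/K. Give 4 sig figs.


Step 1: Numerator = 2*E = 2*2.795e-19 = 5.59e-19 J
Step 2: Denominator = N*kB = 39*1.381e-23 = 5.386e-22
Step 3: T = 5.59e-19 / 5.386e-22 = 1038 K

1038


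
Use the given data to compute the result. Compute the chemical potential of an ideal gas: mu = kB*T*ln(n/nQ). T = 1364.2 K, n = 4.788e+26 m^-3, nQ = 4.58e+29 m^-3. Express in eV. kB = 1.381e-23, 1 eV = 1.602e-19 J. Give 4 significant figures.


Step 1: n/nQ = 4.788e+26/4.58e+29 = 0.001045
Step 2: ln(n/nQ) = -6.863
Step 3: mu = kB*T*ln(n/nQ) = 1.884e-20*-6.863 = -1.293e-19 J
Step 4: Convert to eV: -1.293e-19/1.602e-19 = -0.8071 eV

-0.8071


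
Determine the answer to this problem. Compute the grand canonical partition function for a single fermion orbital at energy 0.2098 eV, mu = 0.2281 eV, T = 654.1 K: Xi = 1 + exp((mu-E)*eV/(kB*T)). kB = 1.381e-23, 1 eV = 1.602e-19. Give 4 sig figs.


Step 1: (mu - E) = 0.2281 - 0.2098 = 0.0183 eV
Step 2: x = (mu-E)*eV/(kB*T) = 0.0183*1.602e-19/(1.381e-23*654.1) = 0.3245
Step 3: exp(x) = 1.383
Step 4: Xi = 1 + 1.383 = 2.383

2.383


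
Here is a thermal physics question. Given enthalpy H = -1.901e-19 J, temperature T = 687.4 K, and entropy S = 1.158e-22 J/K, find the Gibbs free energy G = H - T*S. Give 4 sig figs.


Step 1: T*S = 687.4 * 1.158e-22 = 7.96e-20 J
Step 2: G = H - T*S = -1.901e-19 - 7.96e-20
Step 3: G = -2.697e-19 J

-2.697e-19


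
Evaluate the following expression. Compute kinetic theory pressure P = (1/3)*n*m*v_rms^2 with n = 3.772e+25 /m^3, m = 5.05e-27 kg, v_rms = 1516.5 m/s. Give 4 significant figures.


Step 1: v_rms^2 = 1516.5^2 = 2.3e+06
Step 2: n*m = 3.772e+25*5.05e-27 = 0.1905
Step 3: P = (1/3)*0.1905*2.3e+06 = 1.46e+05 Pa

1.46e+05


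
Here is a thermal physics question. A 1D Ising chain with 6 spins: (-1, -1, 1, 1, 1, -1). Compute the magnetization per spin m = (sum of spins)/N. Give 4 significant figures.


Step 1: Count up spins (+1): 3, down spins (-1): 3
Step 2: Total magnetization M = 3 - 3 = 0
Step 3: m = M/N = 0/6 = 0

0


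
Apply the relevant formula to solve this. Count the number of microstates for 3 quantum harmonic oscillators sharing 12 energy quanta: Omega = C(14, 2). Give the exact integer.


Step 1: Use binomial coefficient C(14, 2)
Step 2: Numerator = 14! / 12!
Step 3: Denominator = 2!
Step 4: Omega = 91

91


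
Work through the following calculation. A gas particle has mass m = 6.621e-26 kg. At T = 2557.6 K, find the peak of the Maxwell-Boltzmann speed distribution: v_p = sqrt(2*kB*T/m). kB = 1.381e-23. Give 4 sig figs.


Step 1: Numerator = 2*kB*T = 2*1.381e-23*2557.6 = 7.064e-20
Step 2: Ratio = 7.064e-20 / 6.621e-26 = 1.067e+06
Step 3: v_p = sqrt(1.067e+06) = 1033 m/s

1033


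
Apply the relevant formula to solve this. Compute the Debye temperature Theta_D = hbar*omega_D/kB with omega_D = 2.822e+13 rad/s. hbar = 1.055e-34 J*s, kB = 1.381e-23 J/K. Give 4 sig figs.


Step 1: hbar*omega_D = 1.055e-34 * 2.822e+13 = 2.977e-21 J
Step 2: Theta_D = 2.977e-21 / 1.381e-23
Step 3: Theta_D = 215.6 K

215.6


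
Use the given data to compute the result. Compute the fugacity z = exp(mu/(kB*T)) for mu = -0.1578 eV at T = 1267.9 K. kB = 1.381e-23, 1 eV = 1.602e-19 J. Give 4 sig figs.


Step 1: Convert mu to Joules: -0.1578*1.602e-19 = -2.528e-20 J
Step 2: kB*T = 1.381e-23*1267.9 = 1.751e-20 J
Step 3: mu/(kB*T) = -1.444
Step 4: z = exp(-1.444) = 0.236

0.236


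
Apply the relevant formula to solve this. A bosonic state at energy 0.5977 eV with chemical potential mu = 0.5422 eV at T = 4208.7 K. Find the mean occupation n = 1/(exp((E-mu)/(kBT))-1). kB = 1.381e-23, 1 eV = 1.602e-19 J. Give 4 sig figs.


Step 1: (E - mu) = 0.0555 eV
Step 2: x = (E-mu)*eV/(kB*T) = 0.0555*1.602e-19/(1.381e-23*4208.7) = 0.153
Step 3: exp(x) = 1.165
Step 4: n = 1/(exp(x)-1) = 6.05

6.05


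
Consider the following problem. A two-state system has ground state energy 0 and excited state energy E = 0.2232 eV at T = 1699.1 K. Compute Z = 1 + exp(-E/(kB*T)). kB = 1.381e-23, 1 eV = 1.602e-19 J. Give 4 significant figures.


Step 1: Compute beta*E = E*eV/(kB*T) = 0.2232*1.602e-19/(1.381e-23*1699.1) = 1.524
Step 2: exp(-beta*E) = exp(-1.524) = 0.2179
Step 3: Z = 1 + 0.2179 = 1.218

1.218


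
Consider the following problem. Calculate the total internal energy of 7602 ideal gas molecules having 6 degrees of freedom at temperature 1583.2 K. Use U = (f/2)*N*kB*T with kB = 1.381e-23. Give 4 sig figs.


Step 1: f/2 = 6/2 = 3.0
Step 2: N*kB*T = 7602*1.381e-23*1583.2 = 1.662e-16
Step 3: U = 3.0 * 1.662e-16 = 4.986e-16 J

4.986e-16


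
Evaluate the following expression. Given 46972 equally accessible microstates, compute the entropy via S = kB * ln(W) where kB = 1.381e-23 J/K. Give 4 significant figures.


Step 1: ln(W) = ln(46972) = 10.76
Step 2: S = kB * ln(W) = 1.381e-23 * 10.76
Step 3: S = 1.486e-22 J/K

1.486e-22


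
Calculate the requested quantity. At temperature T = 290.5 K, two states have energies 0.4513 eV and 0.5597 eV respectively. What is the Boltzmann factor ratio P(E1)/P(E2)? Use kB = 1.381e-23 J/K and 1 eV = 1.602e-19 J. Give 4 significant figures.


Step 1: Compute energy difference dE = E1 - E2 = 0.4513 - 0.5597 = -0.1084 eV
Step 2: Convert to Joules: dE_J = -0.1084 * 1.602e-19 = -1.737e-20 J
Step 3: Compute exponent = -dE_J / (kB * T) = -(-1.737e-20) / (1.381e-23 * 290.5) = 4.329
Step 4: P(E1)/P(E2) = exp(4.329) = 75.84

75.84


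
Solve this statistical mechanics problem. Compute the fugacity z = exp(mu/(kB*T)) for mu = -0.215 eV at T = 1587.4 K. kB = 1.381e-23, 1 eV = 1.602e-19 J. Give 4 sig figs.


Step 1: Convert mu to Joules: -0.215*1.602e-19 = -3.444e-20 J
Step 2: kB*T = 1.381e-23*1587.4 = 2.192e-20 J
Step 3: mu/(kB*T) = -1.571
Step 4: z = exp(-1.571) = 0.2078

0.2078


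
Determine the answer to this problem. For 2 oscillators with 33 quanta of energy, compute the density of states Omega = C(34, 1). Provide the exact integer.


Step 1: Use binomial coefficient C(34, 1)
Step 2: Numerator = 34! / 33!
Step 3: Denominator = 1!
Step 4: Omega = 34

34


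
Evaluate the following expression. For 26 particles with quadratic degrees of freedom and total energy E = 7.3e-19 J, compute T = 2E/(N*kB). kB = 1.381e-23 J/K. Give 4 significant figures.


Step 1: Numerator = 2*E = 2*7.3e-19 = 1.46e-18 J
Step 2: Denominator = N*kB = 26*1.381e-23 = 3.591e-22
Step 3: T = 1.46e-18 / 3.591e-22 = 4066 K

4066


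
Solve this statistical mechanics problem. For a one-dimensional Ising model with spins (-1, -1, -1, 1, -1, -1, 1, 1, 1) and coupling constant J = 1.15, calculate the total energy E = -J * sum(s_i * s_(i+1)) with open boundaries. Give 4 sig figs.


Step 1: Nearest-neighbor products: 1, 1, -1, -1, 1, -1, 1, 1
Step 2: Sum of products = 2
Step 3: E = -1.15 * 2 = -2.3

-2.3


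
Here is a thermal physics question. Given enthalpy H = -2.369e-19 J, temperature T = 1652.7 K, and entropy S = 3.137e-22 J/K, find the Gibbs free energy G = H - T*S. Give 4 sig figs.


Step 1: T*S = 1652.7 * 3.137e-22 = 5.185e-19 J
Step 2: G = H - T*S = -2.369e-19 - 5.185e-19
Step 3: G = -7.554e-19 J

-7.554e-19


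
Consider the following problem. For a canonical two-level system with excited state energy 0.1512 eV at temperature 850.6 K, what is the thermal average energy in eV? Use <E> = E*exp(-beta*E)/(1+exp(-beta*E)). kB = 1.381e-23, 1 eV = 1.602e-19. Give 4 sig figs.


Step 1: beta*E = 0.1512*1.602e-19/(1.381e-23*850.6) = 2.062
Step 2: exp(-beta*E) = 0.1272
Step 3: <E> = 0.1512*0.1272/(1+0.1272) = 0.01706 eV

0.01706


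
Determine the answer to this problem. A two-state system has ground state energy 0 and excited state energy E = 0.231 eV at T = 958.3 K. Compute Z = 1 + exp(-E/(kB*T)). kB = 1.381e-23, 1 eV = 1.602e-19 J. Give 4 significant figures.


Step 1: Compute beta*E = E*eV/(kB*T) = 0.231*1.602e-19/(1.381e-23*958.3) = 2.796
Step 2: exp(-beta*E) = exp(-2.796) = 0.06104
Step 3: Z = 1 + 0.06104 = 1.061

1.061


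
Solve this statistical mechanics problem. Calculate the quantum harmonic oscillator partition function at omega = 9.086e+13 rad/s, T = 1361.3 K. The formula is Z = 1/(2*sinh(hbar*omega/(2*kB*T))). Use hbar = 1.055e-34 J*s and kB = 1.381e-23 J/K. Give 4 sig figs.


Step 1: Compute x = hbar*omega/(kB*T) = 1.055e-34*9.086e+13/(1.381e-23*1361.3) = 0.5099
Step 2: x/2 = 0.2549
Step 3: sinh(x/2) = 0.2577
Step 4: Z = 1/(2*0.2577) = 1.94

1.94


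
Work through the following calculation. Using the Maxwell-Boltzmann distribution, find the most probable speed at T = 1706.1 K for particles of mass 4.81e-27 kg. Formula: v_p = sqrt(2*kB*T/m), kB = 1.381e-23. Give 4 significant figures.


Step 1: Numerator = 2*kB*T = 2*1.381e-23*1706.1 = 4.712e-20
Step 2: Ratio = 4.712e-20 / 4.81e-27 = 9.797e+06
Step 3: v_p = sqrt(9.797e+06) = 3130 m/s

3130


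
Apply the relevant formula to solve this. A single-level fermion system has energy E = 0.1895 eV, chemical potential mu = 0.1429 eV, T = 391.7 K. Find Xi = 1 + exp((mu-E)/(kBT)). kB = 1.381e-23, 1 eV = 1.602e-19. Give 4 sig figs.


Step 1: (mu - E) = 0.1429 - 0.1895 = -0.0466 eV
Step 2: x = (mu-E)*eV/(kB*T) = -0.0466*1.602e-19/(1.381e-23*391.7) = -1.38
Step 3: exp(x) = 0.2516
Step 4: Xi = 1 + 0.2516 = 1.252

1.252


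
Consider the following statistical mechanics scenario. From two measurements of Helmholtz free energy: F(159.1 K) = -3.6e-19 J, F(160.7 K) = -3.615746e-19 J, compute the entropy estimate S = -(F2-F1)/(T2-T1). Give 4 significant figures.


Step 1: dF = F2 - F1 = -3.615746e-19 - (-3.6e-19) = -1.5746e-21 J
Step 2: dT = T2 - T1 = 160.7 - 159.1 = 1.6 K
Step 3: S = -dF/dT = -(-1.5746e-21)/1.6 = 9.841e-22 J/K

9.841e-22


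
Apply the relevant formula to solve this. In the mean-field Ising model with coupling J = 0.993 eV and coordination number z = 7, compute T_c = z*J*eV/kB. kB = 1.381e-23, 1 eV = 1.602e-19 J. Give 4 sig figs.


Step 1: z*J = 7*0.993 = 6.951 eV
Step 2: Convert to Joules: 6.951*1.602e-19 = 1.114e-18 J
Step 3: T_c = 1.114e-18 / 1.381e-23 = 8.063e+04 K

8.063e+04


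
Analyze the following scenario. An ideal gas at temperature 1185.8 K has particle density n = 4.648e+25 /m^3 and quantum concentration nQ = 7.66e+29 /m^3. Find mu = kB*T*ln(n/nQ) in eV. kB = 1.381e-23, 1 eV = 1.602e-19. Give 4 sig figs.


Step 1: n/nQ = 4.648e+25/7.66e+29 = 6.068e-05
Step 2: ln(n/nQ) = -9.71
Step 3: mu = kB*T*ln(n/nQ) = 1.638e-20*-9.71 = -1.59e-19 J
Step 4: Convert to eV: -1.59e-19/1.602e-19 = -0.9926 eV

-0.9926


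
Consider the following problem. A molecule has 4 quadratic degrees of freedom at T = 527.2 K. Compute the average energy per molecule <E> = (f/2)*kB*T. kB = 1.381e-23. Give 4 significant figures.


Step 1: f/2 = 4/2 = 2
Step 2: kB*T = 1.381e-23 * 527.2 = 7.281e-21
Step 3: <E> = 2 * 7.281e-21 = 1.456e-20 J

1.456e-20


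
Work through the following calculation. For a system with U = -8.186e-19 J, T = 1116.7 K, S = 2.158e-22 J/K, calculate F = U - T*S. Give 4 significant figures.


Step 1: T*S = 1116.7 * 2.158e-22 = 2.41e-19 J
Step 2: F = U - T*S = -8.186e-19 - 2.41e-19
Step 3: F = -1.06e-18 J

-1.06e-18


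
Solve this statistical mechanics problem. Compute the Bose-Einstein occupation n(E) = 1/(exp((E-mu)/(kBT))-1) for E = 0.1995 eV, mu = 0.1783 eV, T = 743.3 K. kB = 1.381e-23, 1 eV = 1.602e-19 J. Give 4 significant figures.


Step 1: (E - mu) = 0.0212 eV
Step 2: x = (E-mu)*eV/(kB*T) = 0.0212*1.602e-19/(1.381e-23*743.3) = 0.3309
Step 3: exp(x) = 1.392
Step 4: n = 1/(exp(x)-1) = 2.55

2.55


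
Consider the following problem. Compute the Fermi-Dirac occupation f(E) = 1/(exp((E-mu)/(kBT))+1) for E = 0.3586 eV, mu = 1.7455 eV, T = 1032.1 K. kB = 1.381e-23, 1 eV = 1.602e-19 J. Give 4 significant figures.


Step 1: (E - mu) = 0.3586 - 1.7455 = -1.387 eV
Step 2: Convert: (E-mu)*eV = -2.222e-19 J
Step 3: x = (E-mu)*eV/(kB*T) = -15.59
Step 4: f = 1/(exp(-15.59)+1) = 1

1


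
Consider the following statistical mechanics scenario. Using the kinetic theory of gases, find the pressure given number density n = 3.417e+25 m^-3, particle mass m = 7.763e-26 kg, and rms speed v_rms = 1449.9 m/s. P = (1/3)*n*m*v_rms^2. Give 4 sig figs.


Step 1: v_rms^2 = 1449.9^2 = 2.102e+06
Step 2: n*m = 3.417e+25*7.763e-26 = 2.653
Step 3: P = (1/3)*2.653*2.102e+06 = 1.859e+06 Pa

1.859e+06


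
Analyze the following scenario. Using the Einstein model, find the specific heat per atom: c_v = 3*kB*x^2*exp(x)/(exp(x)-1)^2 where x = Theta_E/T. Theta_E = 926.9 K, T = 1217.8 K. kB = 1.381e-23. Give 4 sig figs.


Step 1: x = Theta_E/T = 926.9/1217.8 = 0.7611
Step 2: x^2 = 0.5793
Step 3: exp(x) = 2.141
Step 4: c_v = 3*1.381e-23*0.5793*2.141/(2.141-1)^2 = 3.949e-23

3.949e-23


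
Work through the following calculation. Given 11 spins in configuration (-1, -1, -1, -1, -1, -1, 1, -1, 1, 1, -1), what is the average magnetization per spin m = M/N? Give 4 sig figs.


Step 1: Count up spins (+1): 3, down spins (-1): 8
Step 2: Total magnetization M = 3 - 8 = -5
Step 3: m = M/N = -5/11 = -0.4545

-0.4545


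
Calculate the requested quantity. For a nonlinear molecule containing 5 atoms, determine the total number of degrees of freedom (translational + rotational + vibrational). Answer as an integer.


Step 1: Translational DOF = 3
Step 2: Rotational DOF (nonlinear) = 3
Step 3: Vibrational DOF = 3*5 - 6 = 9
Step 4: Total = 3 + 3 + 9 = 15

15


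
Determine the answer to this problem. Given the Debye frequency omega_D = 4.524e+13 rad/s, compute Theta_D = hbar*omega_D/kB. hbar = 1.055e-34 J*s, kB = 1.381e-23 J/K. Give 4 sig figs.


Step 1: hbar*omega_D = 1.055e-34 * 4.524e+13 = 4.773e-21 J
Step 2: Theta_D = 4.773e-21 / 1.381e-23
Step 3: Theta_D = 345.6 K

345.6


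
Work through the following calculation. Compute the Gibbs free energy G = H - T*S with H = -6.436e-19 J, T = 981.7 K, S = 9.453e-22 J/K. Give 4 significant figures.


Step 1: T*S = 981.7 * 9.453e-22 = 9.28e-19 J
Step 2: G = H - T*S = -6.436e-19 - 9.28e-19
Step 3: G = -1.572e-18 J

-1.572e-18


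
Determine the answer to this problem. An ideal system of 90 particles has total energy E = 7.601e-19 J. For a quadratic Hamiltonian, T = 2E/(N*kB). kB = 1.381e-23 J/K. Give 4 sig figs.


Step 1: Numerator = 2*E = 2*7.601e-19 = 1.52e-18 J
Step 2: Denominator = N*kB = 90*1.381e-23 = 1.243e-21
Step 3: T = 1.52e-18 / 1.243e-21 = 1223 K

1223


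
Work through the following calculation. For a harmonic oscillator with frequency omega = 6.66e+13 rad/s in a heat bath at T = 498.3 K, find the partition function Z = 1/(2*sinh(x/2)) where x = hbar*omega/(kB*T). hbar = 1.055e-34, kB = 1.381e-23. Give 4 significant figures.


Step 1: Compute x = hbar*omega/(kB*T) = 1.055e-34*6.66e+13/(1.381e-23*498.3) = 1.021
Step 2: x/2 = 0.5105
Step 3: sinh(x/2) = 0.533
Step 4: Z = 1/(2*0.533) = 0.9381

0.9381


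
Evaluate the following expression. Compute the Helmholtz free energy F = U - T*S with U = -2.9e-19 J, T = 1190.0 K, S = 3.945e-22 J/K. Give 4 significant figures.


Step 1: T*S = 1190.0 * 3.945e-22 = 4.695e-19 J
Step 2: F = U - T*S = -2.9e-19 - 4.695e-19
Step 3: F = -7.595e-19 J

-7.595e-19


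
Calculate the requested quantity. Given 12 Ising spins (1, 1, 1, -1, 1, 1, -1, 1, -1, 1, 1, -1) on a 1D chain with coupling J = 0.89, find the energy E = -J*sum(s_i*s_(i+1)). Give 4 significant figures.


Step 1: Nearest-neighbor products: 1, 1, -1, -1, 1, -1, -1, -1, -1, 1, -1
Step 2: Sum of products = -3
Step 3: E = -0.89 * -3 = 2.67

2.67


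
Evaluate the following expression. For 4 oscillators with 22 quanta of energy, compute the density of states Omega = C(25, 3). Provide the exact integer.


Step 1: Use binomial coefficient C(25, 3)
Step 2: Numerator = 25! / 22!
Step 3: Denominator = 3!
Step 4: Omega = 2300

2300


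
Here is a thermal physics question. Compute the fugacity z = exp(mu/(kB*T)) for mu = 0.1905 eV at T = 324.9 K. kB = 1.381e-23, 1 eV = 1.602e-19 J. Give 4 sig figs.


Step 1: Convert mu to Joules: 0.1905*1.602e-19 = 3.052e-20 J
Step 2: kB*T = 1.381e-23*324.9 = 4.487e-21 J
Step 3: mu/(kB*T) = 6.802
Step 4: z = exp(6.802) = 899.3

899.3


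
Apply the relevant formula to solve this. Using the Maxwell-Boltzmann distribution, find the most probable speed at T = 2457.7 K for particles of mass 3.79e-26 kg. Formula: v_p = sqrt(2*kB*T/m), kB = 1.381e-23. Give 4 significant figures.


Step 1: Numerator = 2*kB*T = 2*1.381e-23*2457.7 = 6.788e-20
Step 2: Ratio = 6.788e-20 / 3.79e-26 = 1.791e+06
Step 3: v_p = sqrt(1.791e+06) = 1338 m/s

1338


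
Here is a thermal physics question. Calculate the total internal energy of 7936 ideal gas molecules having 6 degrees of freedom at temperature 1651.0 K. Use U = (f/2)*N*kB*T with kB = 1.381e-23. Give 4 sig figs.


Step 1: f/2 = 6/2 = 3.0
Step 2: N*kB*T = 7936*1.381e-23*1651.0 = 1.809e-16
Step 3: U = 3.0 * 1.809e-16 = 5.428e-16 J

5.428e-16


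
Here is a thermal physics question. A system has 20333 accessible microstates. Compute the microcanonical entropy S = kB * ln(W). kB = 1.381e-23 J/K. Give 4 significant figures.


Step 1: ln(W) = ln(20333) = 9.92
Step 2: S = kB * ln(W) = 1.381e-23 * 9.92
Step 3: S = 1.37e-22 J/K

1.37e-22


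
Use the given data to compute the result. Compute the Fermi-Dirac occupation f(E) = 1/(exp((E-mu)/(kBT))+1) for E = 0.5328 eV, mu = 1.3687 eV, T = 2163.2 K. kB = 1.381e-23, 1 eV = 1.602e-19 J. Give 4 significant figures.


Step 1: (E - mu) = 0.5328 - 1.3687 = -0.8359 eV
Step 2: Convert: (E-mu)*eV = -1.339e-19 J
Step 3: x = (E-mu)*eV/(kB*T) = -4.483
Step 4: f = 1/(exp(-4.483)+1) = 0.9888

0.9888


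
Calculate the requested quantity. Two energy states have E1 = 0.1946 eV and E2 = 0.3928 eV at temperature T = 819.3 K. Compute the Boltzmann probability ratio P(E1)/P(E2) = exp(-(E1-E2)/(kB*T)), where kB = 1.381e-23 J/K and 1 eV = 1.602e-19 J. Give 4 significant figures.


Step 1: Compute energy difference dE = E1 - E2 = 0.1946 - 0.3928 = -0.1982 eV
Step 2: Convert to Joules: dE_J = -0.1982 * 1.602e-19 = -3.175e-20 J
Step 3: Compute exponent = -dE_J / (kB * T) = -(-3.175e-20) / (1.381e-23 * 819.3) = 2.806
Step 4: P(E1)/P(E2) = exp(2.806) = 16.55

16.55


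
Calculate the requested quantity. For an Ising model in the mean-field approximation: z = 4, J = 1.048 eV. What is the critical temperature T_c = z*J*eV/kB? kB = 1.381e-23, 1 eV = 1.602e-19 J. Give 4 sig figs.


Step 1: z*J = 4*1.048 = 4.192 eV
Step 2: Convert to Joules: 4.192*1.602e-19 = 6.716e-19 J
Step 3: T_c = 6.716e-19 / 1.381e-23 = 4.863e+04 K

4.863e+04


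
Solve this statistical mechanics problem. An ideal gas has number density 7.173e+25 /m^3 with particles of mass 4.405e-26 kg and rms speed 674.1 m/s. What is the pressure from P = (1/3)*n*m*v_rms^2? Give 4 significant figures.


Step 1: v_rms^2 = 674.1^2 = 4.544e+05
Step 2: n*m = 7.173e+25*4.405e-26 = 3.16
Step 3: P = (1/3)*3.16*4.544e+05 = 4.786e+05 Pa

4.786e+05


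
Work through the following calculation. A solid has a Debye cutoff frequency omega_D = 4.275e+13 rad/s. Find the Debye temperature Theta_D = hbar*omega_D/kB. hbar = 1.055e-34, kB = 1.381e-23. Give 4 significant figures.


Step 1: hbar*omega_D = 1.055e-34 * 4.275e+13 = 4.51e-21 J
Step 2: Theta_D = 4.51e-21 / 1.381e-23
Step 3: Theta_D = 326.6 K

326.6


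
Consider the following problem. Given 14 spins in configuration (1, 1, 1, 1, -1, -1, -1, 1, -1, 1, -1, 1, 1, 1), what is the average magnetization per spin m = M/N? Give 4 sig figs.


Step 1: Count up spins (+1): 9, down spins (-1): 5
Step 2: Total magnetization M = 9 - 5 = 4
Step 3: m = M/N = 4/14 = 0.2857

0.2857


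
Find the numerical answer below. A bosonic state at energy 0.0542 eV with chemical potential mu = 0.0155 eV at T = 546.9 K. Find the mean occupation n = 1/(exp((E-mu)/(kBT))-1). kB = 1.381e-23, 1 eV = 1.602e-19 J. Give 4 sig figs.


Step 1: (E - mu) = 0.0387 eV
Step 2: x = (E-mu)*eV/(kB*T) = 0.0387*1.602e-19/(1.381e-23*546.9) = 0.8209
Step 3: exp(x) = 2.272
Step 4: n = 1/(exp(x)-1) = 0.7859

0.7859


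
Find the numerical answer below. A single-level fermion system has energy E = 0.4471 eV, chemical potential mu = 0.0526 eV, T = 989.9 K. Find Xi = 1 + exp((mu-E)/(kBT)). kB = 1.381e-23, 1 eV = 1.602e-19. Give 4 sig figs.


Step 1: (mu - E) = 0.0526 - 0.4471 = -0.3945 eV
Step 2: x = (mu-E)*eV/(kB*T) = -0.3945*1.602e-19/(1.381e-23*989.9) = -4.623
Step 3: exp(x) = 0.009823
Step 4: Xi = 1 + 0.009823 = 1.01

1.01


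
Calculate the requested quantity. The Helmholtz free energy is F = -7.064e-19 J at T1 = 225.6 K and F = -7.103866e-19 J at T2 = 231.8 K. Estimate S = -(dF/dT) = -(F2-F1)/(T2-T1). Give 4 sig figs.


Step 1: dF = F2 - F1 = -7.103866e-19 - (-7.064e-19) = -3.9866e-21 J
Step 2: dT = T2 - T1 = 231.8 - 225.6 = 6.2 K
Step 3: S = -dF/dT = -(-3.9866e-21)/6.2 = 6.43e-22 J/K

6.43e-22


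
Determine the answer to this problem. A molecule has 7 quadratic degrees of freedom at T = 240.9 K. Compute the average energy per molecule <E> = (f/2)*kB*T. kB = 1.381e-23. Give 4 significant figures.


Step 1: f/2 = 7/2 = 3.5
Step 2: kB*T = 1.381e-23 * 240.9 = 3.327e-21
Step 3: <E> = 3.5 * 3.327e-21 = 1.164e-20 J

1.164e-20


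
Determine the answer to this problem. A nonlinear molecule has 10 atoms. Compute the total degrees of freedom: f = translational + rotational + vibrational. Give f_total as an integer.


Step 1: Translational DOF = 3
Step 2: Rotational DOF (nonlinear) = 3
Step 3: Vibrational DOF = 3*10 - 6 = 24
Step 4: Total = 3 + 3 + 24 = 30

30


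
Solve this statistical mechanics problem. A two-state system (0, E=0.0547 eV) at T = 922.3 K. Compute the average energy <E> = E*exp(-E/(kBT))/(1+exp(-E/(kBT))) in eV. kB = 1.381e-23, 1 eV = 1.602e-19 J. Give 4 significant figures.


Step 1: beta*E = 0.0547*1.602e-19/(1.381e-23*922.3) = 0.688
Step 2: exp(-beta*E) = 0.5026
Step 3: <E> = 0.0547*0.5026/(1+0.5026) = 0.0183 eV

0.0183


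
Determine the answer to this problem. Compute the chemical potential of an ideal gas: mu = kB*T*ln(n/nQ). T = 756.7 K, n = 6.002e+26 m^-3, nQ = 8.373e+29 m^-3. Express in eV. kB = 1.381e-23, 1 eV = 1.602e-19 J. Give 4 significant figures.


Step 1: n/nQ = 6.002e+26/8.373e+29 = 0.0007168
Step 2: ln(n/nQ) = -7.241
Step 3: mu = kB*T*ln(n/nQ) = 1.045e-20*-7.241 = -7.567e-20 J
Step 4: Convert to eV: -7.567e-20/1.602e-19 = -0.4723 eV

-0.4723


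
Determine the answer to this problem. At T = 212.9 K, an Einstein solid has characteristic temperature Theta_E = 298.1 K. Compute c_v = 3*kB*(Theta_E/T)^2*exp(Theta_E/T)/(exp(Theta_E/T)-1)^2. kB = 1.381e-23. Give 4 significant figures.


Step 1: x = Theta_E/T = 298.1/212.9 = 1.4
Step 2: x^2 = 1.961
Step 3: exp(x) = 4.056
Step 4: c_v = 3*1.381e-23*1.961*4.056/(4.056-1)^2 = 3.528e-23

3.528e-23


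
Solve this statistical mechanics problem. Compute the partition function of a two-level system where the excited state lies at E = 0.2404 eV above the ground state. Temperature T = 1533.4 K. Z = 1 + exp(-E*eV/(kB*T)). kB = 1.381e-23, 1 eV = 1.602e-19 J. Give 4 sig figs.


Step 1: Compute beta*E = E*eV/(kB*T) = 0.2404*1.602e-19/(1.381e-23*1533.4) = 1.819
Step 2: exp(-beta*E) = exp(-1.819) = 0.1622
Step 3: Z = 1 + 0.1622 = 1.162

1.162


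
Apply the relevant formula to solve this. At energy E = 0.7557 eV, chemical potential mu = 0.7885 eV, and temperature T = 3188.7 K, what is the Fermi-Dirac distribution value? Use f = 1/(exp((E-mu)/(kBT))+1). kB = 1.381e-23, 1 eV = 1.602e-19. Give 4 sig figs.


Step 1: (E - mu) = 0.7557 - 0.7885 = -0.0328 eV
Step 2: Convert: (E-mu)*eV = -5.255e-21 J
Step 3: x = (E-mu)*eV/(kB*T) = -0.1193
Step 4: f = 1/(exp(-0.1193)+1) = 0.5298

0.5298


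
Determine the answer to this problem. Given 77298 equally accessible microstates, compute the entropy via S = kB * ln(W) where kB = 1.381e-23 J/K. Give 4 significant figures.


Step 1: ln(W) = ln(77298) = 11.26
Step 2: S = kB * ln(W) = 1.381e-23 * 11.26
Step 3: S = 1.554e-22 J/K

1.554e-22


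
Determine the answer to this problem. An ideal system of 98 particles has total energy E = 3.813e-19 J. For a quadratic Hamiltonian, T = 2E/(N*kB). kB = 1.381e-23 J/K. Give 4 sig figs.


Step 1: Numerator = 2*E = 2*3.813e-19 = 7.626e-19 J
Step 2: Denominator = N*kB = 98*1.381e-23 = 1.353e-21
Step 3: T = 7.626e-19 / 1.353e-21 = 563.5 K

563.5


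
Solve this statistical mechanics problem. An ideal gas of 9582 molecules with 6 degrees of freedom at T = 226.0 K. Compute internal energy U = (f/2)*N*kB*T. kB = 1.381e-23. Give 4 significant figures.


Step 1: f/2 = 6/2 = 3.0
Step 2: N*kB*T = 9582*1.381e-23*226.0 = 2.991e-17
Step 3: U = 3.0 * 2.991e-17 = 8.972e-17 J

8.972e-17


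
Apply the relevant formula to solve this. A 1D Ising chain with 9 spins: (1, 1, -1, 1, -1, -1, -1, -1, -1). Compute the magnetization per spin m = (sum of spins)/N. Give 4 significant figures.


Step 1: Count up spins (+1): 3, down spins (-1): 6
Step 2: Total magnetization M = 3 - 6 = -3
Step 3: m = M/N = -3/9 = -0.3333

-0.3333


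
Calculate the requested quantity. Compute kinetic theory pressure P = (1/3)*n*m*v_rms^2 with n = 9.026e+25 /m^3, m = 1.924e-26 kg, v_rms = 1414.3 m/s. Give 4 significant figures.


Step 1: v_rms^2 = 1414.3^2 = 2e+06
Step 2: n*m = 9.026e+25*1.924e-26 = 1.737
Step 3: P = (1/3)*1.737*2e+06 = 1.158e+06 Pa

1.158e+06


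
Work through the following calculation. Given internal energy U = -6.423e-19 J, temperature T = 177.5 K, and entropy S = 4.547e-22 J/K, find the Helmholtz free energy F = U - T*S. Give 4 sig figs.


Step 1: T*S = 177.5 * 4.547e-22 = 8.071e-20 J
Step 2: F = U - T*S = -6.423e-19 - 8.071e-20
Step 3: F = -7.23e-19 J

-7.23e-19


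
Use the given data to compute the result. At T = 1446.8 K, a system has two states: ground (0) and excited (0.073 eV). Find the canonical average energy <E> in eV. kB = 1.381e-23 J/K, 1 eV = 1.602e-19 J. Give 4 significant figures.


Step 1: beta*E = 0.073*1.602e-19/(1.381e-23*1446.8) = 0.5853
Step 2: exp(-beta*E) = 0.5569
Step 3: <E> = 0.073*0.5569/(1+0.5569) = 0.02611 eV

0.02611


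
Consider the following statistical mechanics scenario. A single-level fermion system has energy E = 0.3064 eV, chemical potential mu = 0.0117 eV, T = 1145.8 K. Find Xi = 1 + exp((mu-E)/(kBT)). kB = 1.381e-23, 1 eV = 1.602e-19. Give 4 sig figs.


Step 1: (mu - E) = 0.0117 - 0.3064 = -0.2947 eV
Step 2: x = (mu-E)*eV/(kB*T) = -0.2947*1.602e-19/(1.381e-23*1145.8) = -2.984
Step 3: exp(x) = 0.05061
Step 4: Xi = 1 + 0.05061 = 1.051

1.051


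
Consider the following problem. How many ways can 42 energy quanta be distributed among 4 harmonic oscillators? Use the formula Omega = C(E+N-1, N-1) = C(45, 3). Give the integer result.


Step 1: Use binomial coefficient C(45, 3)
Step 2: Numerator = 45! / 42!
Step 3: Denominator = 3!
Step 4: Omega = 14190

14190


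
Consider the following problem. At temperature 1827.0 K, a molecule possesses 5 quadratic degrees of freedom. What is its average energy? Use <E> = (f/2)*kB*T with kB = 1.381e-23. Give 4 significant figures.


Step 1: f/2 = 5/2 = 2.5
Step 2: kB*T = 1.381e-23 * 1827.0 = 2.523e-20
Step 3: <E> = 2.5 * 2.523e-20 = 6.308e-20 J

6.308e-20


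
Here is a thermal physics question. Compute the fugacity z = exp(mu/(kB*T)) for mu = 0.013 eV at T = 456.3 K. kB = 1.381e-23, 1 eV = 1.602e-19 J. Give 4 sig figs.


Step 1: Convert mu to Joules: 0.013*1.602e-19 = 2.083e-21 J
Step 2: kB*T = 1.381e-23*456.3 = 6.302e-21 J
Step 3: mu/(kB*T) = 0.3305
Step 4: z = exp(0.3305) = 1.392

1.392


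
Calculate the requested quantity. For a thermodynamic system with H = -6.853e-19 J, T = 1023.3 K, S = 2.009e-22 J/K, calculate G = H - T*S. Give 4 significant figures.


Step 1: T*S = 1023.3 * 2.009e-22 = 2.056e-19 J
Step 2: G = H - T*S = -6.853e-19 - 2.056e-19
Step 3: G = -8.909e-19 J

-8.909e-19


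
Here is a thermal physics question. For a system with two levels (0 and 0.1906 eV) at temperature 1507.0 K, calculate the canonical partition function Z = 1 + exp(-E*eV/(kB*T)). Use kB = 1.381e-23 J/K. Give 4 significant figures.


Step 1: Compute beta*E = E*eV/(kB*T) = 0.1906*1.602e-19/(1.381e-23*1507.0) = 1.467
Step 2: exp(-beta*E) = exp(-1.467) = 0.2306
Step 3: Z = 1 + 0.2306 = 1.231

1.231


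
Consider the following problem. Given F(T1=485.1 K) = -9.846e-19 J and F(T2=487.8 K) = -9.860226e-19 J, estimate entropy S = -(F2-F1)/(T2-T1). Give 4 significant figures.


Step 1: dF = F2 - F1 = -9.860226e-19 - (-9.846e-19) = -1.4226e-21 J
Step 2: dT = T2 - T1 = 487.8 - 485.1 = 2.7 K
Step 3: S = -dF/dT = -(-1.4226e-21)/2.7 = 5.269e-22 J/K

5.269e-22
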